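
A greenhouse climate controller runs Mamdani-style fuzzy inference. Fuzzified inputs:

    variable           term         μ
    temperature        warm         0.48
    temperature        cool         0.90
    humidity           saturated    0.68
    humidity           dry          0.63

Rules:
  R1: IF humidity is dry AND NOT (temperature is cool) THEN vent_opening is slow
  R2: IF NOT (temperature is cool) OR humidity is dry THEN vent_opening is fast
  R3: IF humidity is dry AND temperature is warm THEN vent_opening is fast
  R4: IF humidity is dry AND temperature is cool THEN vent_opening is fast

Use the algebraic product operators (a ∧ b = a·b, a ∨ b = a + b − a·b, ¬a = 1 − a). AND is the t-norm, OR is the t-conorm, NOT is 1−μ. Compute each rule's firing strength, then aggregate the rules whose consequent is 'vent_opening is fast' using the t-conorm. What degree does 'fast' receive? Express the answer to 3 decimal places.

0.899

R1: dry=0.63, ¬cool=1−0.90=0.10; AND[a·b] → w = 0.0630
R2: ¬cool=1−0.90=0.10, dry=0.63; OR[a + b − a·b] → w = 0.6670
R3: dry=0.63, warm=0.48; AND[a·b] → w = 0.3024
R4: dry=0.63, cool=0.90; AND[a·b] → w = 0.5670
Rules with consequent 'fast': {R2, R3, R4} → strengths 0.6670, 0.3024, 0.5670
Aggregate via t-conorm [a + b − a·b]: 0.8994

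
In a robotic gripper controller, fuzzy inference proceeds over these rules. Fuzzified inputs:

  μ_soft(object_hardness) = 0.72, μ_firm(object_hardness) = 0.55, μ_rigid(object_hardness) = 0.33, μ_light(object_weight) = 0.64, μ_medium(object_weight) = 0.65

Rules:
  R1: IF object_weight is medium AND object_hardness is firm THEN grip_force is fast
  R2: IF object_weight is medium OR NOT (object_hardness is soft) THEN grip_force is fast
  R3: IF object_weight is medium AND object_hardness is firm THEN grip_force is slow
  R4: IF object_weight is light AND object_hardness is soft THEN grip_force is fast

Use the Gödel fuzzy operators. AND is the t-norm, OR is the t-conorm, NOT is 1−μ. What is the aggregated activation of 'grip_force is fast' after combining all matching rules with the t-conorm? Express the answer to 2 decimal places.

R1: medium=0.65, firm=0.55; AND[min(a, b)] → w = 0.55
R2: medium=0.65, ¬soft=1−0.72=0.28; OR[max(a, b)] → w = 0.65
R3: medium=0.65, firm=0.55; AND[min(a, b)] → w = 0.55
R4: light=0.64, soft=0.72; AND[min(a, b)] → w = 0.64
Rules with consequent 'fast': {R1, R2, R4} → strengths 0.55, 0.65, 0.64
Aggregate via t-conorm [max(a, b)]: 0.65

0.65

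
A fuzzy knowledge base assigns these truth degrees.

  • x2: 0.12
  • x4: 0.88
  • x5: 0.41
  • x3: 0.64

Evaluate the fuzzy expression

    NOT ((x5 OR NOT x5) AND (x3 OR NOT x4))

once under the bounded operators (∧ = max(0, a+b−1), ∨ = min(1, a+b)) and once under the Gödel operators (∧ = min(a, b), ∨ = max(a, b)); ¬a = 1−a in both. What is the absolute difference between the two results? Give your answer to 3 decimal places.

Under bounded:
  NOT x5 = 1 − 0.41 = 0.59
  x5 OR NOT x5 = min(1, a+b) on (0.41, 0.59) = 1.00
  NOT x4 = 1 − 0.88 = 0.12
  x3 OR NOT x4 = min(1, a+b) on (0.64, 0.12) = 0.76
  (x5 OR NOT x5) AND (x3 OR NOT x4) = max(0, a+b−1) on (1.00, 0.76) = 0.76
  NOT ((x5 OR NOT x5) AND (x3 OR NOT x4)) = 1 − 0.76 = 0.24
  → value = 0.2400
Under Gödel:
  NOT x5 = 1 − 0.41 = 0.59
  x5 OR NOT x5 = max(a, b) on (0.41, 0.59) = 0.59
  NOT x4 = 1 − 0.88 = 0.12
  x3 OR NOT x4 = max(a, b) on (0.64, 0.12) = 0.64
  (x5 OR NOT x5) AND (x3 OR NOT x4) = min(a, b) on (0.59, 0.64) = 0.59
  NOT ((x5 OR NOT x5) AND (x3 OR NOT x4)) = 1 − 0.59 = 0.41
  → value = 0.4100
|0.2400 − 0.4100| = 0.170

0.170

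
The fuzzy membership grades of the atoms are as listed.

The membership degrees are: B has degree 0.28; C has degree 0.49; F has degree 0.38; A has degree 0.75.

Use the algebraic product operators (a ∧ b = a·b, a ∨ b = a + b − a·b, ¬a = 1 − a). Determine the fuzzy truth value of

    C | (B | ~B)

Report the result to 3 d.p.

0.897

~B = 1 − 0.2800 = 0.7200
B | ~B = a + b − a·b on (0.2800, 0.7200) = 0.7984
C | (B | ~B) = a + b − a·b on (0.4900, 0.7984) = 0.8972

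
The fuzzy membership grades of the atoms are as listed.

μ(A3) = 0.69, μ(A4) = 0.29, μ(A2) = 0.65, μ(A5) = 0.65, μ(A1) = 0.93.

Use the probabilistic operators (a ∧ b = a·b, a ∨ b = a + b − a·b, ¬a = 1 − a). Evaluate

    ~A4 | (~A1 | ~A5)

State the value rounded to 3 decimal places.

0.825

~A4 = 1 − 0.2900 = 0.7100
~A1 = 1 − 0.9300 = 0.0700
~A5 = 1 − 0.6500 = 0.3500
~A1 | ~A5 = a + b − a·b on (0.0700, 0.3500) = 0.3955
~A4 | (~A1 | ~A5) = a + b − a·b on (0.7100, 0.3955) = 0.8247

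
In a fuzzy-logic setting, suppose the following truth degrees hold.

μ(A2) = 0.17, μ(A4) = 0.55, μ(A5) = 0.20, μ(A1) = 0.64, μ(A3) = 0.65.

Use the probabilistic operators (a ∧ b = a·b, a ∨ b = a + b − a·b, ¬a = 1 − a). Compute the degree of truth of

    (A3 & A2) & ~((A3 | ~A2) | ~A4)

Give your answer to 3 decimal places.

A3 & A2 = a·b on (0.6500, 0.1700) = 0.1105
~A2 = 1 − 0.1700 = 0.8300
A3 | ~A2 = a + b − a·b on (0.6500, 0.8300) = 0.9405
~A4 = 1 − 0.5500 = 0.4500
(A3 | ~A2) | ~A4 = a + b − a·b on (0.9405, 0.4500) = 0.9673
~((A3 | ~A2) | ~A4) = 1 − 0.9673 = 0.0327
(A3 & A2) & ~((A3 | ~A2) | ~A4) = a·b on (0.1105, 0.0327) = 0.0036

0.004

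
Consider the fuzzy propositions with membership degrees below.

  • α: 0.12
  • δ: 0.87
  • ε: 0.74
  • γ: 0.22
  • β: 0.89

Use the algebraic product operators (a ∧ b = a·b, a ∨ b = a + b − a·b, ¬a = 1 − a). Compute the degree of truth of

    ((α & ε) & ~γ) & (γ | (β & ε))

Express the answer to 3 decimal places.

0.051

α & ε = a·b on (0.1200, 0.7400) = 0.0888
~γ = 1 − 0.2200 = 0.7800
(α & ε) & ~γ = a·b on (0.0888, 0.7800) = 0.0693
β & ε = a·b on (0.8900, 0.7400) = 0.6586
γ | (β & ε) = a + b − a·b on (0.2200, 0.6586) = 0.7337
((α & ε) & ~γ) & (γ | (β & ε)) = a·b on (0.0693, 0.7337) = 0.0508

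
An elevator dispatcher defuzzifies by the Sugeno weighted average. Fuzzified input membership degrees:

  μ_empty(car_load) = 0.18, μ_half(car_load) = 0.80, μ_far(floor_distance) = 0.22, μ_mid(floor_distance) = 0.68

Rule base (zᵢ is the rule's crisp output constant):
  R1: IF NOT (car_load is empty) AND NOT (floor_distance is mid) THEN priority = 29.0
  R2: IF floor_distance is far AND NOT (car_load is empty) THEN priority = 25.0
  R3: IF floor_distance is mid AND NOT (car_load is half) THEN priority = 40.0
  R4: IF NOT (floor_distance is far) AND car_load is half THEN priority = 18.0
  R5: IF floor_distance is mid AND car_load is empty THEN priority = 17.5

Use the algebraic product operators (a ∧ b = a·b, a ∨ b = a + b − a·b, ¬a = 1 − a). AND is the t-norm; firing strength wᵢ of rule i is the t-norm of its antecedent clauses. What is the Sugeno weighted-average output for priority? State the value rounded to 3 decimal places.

R1 (z=29.0): ¬empty=1−0.18=0.82, ¬mid=1−0.68=0.32; AND[a·b] → w = 0.2624
R2 (z=25.0): far=0.22, ¬empty=1−0.18=0.82; AND[a·b] → w = 0.1804
R3 (z=40.0): mid=0.68, ¬half=1−0.80=0.20; AND[a·b] → w = 0.1360
R4 (z=18.0): ¬far=1−0.22=0.78, half=0.80; AND[a·b] → w = 0.6240
R5 (z=17.5): mid=0.68, empty=0.18; AND[a·b] → w = 0.1224
Weighted average = (0.2624·29.0 + 0.1804·25.0 + 0.1360·40.0 + 0.6240·18.0 + 0.1224·17.5) / (0.2624 + 0.1804 + 0.1360 + 0.6240 + 0.1224)
  = 30.9336 / 1.3252 = 23.343

23.343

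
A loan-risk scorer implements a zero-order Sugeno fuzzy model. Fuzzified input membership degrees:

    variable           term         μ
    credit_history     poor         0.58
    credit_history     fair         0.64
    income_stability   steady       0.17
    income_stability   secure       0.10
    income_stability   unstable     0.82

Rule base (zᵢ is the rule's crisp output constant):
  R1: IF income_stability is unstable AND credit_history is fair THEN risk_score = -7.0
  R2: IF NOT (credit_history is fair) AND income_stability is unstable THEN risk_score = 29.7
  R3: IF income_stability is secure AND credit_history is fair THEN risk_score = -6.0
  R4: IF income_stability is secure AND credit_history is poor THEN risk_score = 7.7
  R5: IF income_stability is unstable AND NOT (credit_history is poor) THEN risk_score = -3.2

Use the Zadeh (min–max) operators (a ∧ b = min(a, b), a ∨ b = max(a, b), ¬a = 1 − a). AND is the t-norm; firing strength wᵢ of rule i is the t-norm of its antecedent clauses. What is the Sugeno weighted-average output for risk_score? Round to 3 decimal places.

R1 (z=-7.0): unstable=0.82, fair=0.64; AND[min(a, b)] → w = 0.64
R2 (z=29.7): ¬fair=1−0.64=0.36, unstable=0.82; AND[min(a, b)] → w = 0.36
R3 (z=-6.0): secure=0.10, fair=0.64; AND[min(a, b)] → w = 0.10
R4 (z=7.7): secure=0.10, poor=0.58; AND[min(a, b)] → w = 0.10
R5 (z=-3.2): unstable=0.82, ¬poor=1−0.58=0.42; AND[min(a, b)] → w = 0.42
Weighted average = (0.64·-7.0 + 0.36·29.7 + 0.10·-6.0 + 0.10·7.7 + 0.42·-3.2) / (0.64 + 0.36 + 0.10 + 0.10 + 0.42)
  = 5.0380 / 1.6200 = 3.110

3.110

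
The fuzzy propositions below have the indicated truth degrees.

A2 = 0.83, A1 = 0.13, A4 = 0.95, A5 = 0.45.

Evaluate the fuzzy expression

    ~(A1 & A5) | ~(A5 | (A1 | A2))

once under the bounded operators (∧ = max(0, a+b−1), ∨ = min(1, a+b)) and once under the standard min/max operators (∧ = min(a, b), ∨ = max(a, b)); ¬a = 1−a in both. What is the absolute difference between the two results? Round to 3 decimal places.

Under bounded:
  A1 & A5 = max(0, a+b−1) on (0.13, 0.45) = 0.00
  ~(A1 & A5) = 1 − 0.00 = 1.00
  A1 | A2 = min(1, a+b) on (0.13, 0.83) = 0.96
  A5 | (A1 | A2) = min(1, a+b) on (0.45, 0.96) = 1.00
  ~(A5 | (A1 | A2)) = 1 − 1.00 = 0.00
  ~(A1 & A5) | ~(A5 | (A1 | A2)) = min(1, a+b) on (1.00, 0.00) = 1.00
  → value = 1.0000
Under standard min/max:
  A1 & A5 = min(a, b) on (0.13, 0.45) = 0.13
  ~(A1 & A5) = 1 − 0.13 = 0.87
  A1 | A2 = max(a, b) on (0.13, 0.83) = 0.83
  A5 | (A1 | A2) = max(a, b) on (0.45, 0.83) = 0.83
  ~(A5 | (A1 | A2)) = 1 − 0.83 = 0.17
  ~(A1 & A5) | ~(A5 | (A1 | A2)) = max(a, b) on (0.87, 0.17) = 0.87
  → value = 0.8700
|1.0000 − 0.8700| = 0.130

0.130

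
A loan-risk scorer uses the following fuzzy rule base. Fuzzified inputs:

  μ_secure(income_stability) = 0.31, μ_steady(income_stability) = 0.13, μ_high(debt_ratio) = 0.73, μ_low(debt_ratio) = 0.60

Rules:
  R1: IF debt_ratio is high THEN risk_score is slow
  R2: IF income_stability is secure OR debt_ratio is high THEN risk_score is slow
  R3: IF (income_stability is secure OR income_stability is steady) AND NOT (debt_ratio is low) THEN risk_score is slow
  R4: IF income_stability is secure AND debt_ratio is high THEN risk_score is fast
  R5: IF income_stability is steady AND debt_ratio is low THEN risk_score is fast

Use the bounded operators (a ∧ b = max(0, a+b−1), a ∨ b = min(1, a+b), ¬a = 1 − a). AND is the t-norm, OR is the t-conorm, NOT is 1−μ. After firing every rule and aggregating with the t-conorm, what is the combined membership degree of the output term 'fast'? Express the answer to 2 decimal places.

R1: high=0.73 → w = 0.73
R2: secure=0.31, high=0.73; OR[min(1, a+b)] → w = 1.00
R3: (secure=0.31 OR steady=0.13) = 0.44; AND[max(0, a+b−1)] with ¬low=1−0.60=0.40 → w = 0.00
R4: secure=0.31, high=0.73; AND[max(0, a+b−1)] → w = 0.04
R5: steady=0.13, low=0.60; AND[max(0, a+b−1)] → w = 0.00
Rules with consequent 'fast': {R4, R5} → strengths 0.04, 0.00
Aggregate via t-conorm [min(1, a+b)]: 0.04

0.04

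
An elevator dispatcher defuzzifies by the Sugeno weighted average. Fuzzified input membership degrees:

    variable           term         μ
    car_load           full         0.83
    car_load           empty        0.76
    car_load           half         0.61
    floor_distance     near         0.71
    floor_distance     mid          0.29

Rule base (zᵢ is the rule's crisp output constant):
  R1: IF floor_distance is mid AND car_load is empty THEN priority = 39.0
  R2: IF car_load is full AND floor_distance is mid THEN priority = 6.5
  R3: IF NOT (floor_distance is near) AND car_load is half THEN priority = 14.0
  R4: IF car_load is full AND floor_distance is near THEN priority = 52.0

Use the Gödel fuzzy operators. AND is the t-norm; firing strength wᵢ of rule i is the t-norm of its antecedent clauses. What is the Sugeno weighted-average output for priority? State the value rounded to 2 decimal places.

34.29

R1 (z=39.0): mid=0.29, empty=0.76; AND[min(a, b)] → w = 0.29
R2 (z=6.5): full=0.83, mid=0.29; AND[min(a, b)] → w = 0.29
R3 (z=14.0): ¬near=1−0.71=0.29, half=0.61; AND[min(a, b)] → w = 0.29
R4 (z=52.0): full=0.83, near=0.71; AND[min(a, b)] → w = 0.71
Weighted average = (0.29·39.0 + 0.29·6.5 + 0.29·14.0 + 0.71·52.0) / (0.29 + 0.29 + 0.29 + 0.71)
  = 54.1750 / 1.5800 = 34.29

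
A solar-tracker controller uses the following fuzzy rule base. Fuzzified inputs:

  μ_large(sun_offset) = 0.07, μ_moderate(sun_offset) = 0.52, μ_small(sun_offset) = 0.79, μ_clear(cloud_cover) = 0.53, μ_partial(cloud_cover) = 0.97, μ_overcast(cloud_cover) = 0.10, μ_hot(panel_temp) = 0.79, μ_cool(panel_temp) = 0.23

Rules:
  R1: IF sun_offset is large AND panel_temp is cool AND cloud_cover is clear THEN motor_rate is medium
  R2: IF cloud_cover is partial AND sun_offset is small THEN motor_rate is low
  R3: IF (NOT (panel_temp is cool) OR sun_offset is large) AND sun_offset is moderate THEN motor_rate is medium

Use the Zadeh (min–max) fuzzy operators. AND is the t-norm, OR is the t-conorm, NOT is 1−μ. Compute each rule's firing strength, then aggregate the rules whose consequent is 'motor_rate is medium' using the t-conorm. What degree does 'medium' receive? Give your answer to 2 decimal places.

R1: large=0.07, cool=0.23, clear=0.53; AND[min(a, b)] → w = 0.07
R2: partial=0.97, small=0.79; AND[min(a, b)] → w = 0.79
R3: (¬cool=1−0.23=0.77 OR large=0.07) = 0.77; AND[min(a, b)] with moderate=0.52 → w = 0.52
Rules with consequent 'medium': {R1, R3} → strengths 0.07, 0.52
Aggregate via t-conorm [max(a, b)]: 0.52

0.52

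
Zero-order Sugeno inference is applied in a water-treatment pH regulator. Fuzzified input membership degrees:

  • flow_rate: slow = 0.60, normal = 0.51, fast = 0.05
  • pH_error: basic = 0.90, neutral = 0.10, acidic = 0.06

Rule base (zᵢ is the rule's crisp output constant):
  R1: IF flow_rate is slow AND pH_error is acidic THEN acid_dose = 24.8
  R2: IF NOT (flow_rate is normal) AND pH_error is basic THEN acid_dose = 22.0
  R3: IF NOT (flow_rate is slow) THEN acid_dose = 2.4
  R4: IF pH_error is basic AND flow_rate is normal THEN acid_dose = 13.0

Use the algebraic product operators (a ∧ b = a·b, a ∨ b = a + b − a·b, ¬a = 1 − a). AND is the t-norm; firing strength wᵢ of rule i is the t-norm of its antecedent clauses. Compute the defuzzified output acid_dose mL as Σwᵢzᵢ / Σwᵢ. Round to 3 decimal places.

R1 (z=24.8): slow=0.60, acidic=0.06; AND[a·b] → w = 0.0360
R2 (z=22.0): ¬normal=1−0.51=0.49, basic=0.90; AND[a·b] → w = 0.4410
R3 (z=2.4): ¬slow=1−0.60=0.40 → w = 0.4000
R4 (z=13.0): basic=0.90, normal=0.51; AND[a·b] → w = 0.4590
Weighted average = (0.0360·24.8 + 0.4410·22.0 + 0.4000·2.4 + 0.4590·13.0) / (0.0360 + 0.4410 + 0.4000 + 0.4590)
  = 17.5218 / 1.3360 = 13.115

13.115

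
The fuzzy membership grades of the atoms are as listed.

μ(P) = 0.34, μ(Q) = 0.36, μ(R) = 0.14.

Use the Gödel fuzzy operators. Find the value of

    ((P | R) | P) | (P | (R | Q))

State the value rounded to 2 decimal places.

0.36

P | R = max(a, b) on (0.34, 0.14) = 0.34
(P | R) | P = max(a, b) on (0.34, 0.34) = 0.34
R | Q = max(a, b) on (0.14, 0.36) = 0.36
P | (R | Q) = max(a, b) on (0.34, 0.36) = 0.36
((P | R) | P) | (P | (R | Q)) = max(a, b) on (0.34, 0.36) = 0.36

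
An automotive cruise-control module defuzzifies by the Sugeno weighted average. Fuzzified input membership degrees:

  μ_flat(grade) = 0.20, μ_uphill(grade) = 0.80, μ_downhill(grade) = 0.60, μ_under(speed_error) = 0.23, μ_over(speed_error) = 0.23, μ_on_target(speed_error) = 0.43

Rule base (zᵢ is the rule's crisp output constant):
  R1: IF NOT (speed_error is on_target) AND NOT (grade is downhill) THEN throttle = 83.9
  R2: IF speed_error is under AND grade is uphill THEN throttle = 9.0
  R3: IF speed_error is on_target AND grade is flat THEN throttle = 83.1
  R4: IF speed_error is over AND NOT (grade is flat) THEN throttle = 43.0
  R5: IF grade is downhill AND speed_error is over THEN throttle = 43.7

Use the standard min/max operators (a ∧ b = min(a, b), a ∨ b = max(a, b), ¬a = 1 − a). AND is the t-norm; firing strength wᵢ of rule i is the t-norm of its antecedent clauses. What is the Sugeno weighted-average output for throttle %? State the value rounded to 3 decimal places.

R1 (z=83.9): ¬on_target=1−0.43=0.57, ¬downhill=1−0.60=0.40; AND[min(a, b)] → w = 0.40
R2 (z=9.0): under=0.23, uphill=0.80; AND[min(a, b)] → w = 0.23
R3 (z=83.1): on_target=0.43, flat=0.20; AND[min(a, b)] → w = 0.20
R4 (z=43.0): over=0.23, ¬flat=1−0.20=0.80; AND[min(a, b)] → w = 0.23
R5 (z=43.7): downhill=0.60, over=0.23; AND[min(a, b)] → w = 0.23
Weighted average = (0.40·83.9 + 0.23·9.0 + 0.20·83.1 + 0.23·43.0 + 0.23·43.7) / (0.40 + 0.23 + 0.20 + 0.23 + 0.23)
  = 72.1910 / 1.2900 = 55.962

55.962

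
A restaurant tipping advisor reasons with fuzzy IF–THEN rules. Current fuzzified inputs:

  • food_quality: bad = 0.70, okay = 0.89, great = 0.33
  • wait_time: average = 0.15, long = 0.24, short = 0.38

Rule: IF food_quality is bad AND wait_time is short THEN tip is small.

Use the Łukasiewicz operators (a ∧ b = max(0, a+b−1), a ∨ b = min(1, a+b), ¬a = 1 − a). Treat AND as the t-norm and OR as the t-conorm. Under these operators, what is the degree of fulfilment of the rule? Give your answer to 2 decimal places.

0.08

firing strength: bad=0.70, short=0.38; AND[max(0, a+b−1)] → w = 0.08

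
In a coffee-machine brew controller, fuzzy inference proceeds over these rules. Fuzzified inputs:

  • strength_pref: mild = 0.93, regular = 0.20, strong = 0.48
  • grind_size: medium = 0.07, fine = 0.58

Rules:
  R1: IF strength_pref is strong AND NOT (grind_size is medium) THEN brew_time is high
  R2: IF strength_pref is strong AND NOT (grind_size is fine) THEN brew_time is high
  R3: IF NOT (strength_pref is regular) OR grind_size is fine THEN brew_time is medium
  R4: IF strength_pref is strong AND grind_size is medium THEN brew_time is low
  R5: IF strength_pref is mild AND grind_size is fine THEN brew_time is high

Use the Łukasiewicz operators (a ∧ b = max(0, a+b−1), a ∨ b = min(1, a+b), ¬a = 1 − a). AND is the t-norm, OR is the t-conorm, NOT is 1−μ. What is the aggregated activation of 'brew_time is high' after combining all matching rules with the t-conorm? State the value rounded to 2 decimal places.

0.92

R1: strong=0.48, ¬medium=1−0.07=0.93; AND[max(0, a+b−1)] → w = 0.41
R2: strong=0.48, ¬fine=1−0.58=0.42; AND[max(0, a+b−1)] → w = 0.00
R3: ¬regular=1−0.20=0.80, fine=0.58; OR[min(1, a+b)] → w = 1.00
R4: strong=0.48, medium=0.07; AND[max(0, a+b−1)] → w = 0.00
R5: mild=0.93, fine=0.58; AND[max(0, a+b−1)] → w = 0.51
Rules with consequent 'high': {R1, R2, R5} → strengths 0.41, 0.00, 0.51
Aggregate via t-conorm [min(1, a+b)]: 0.92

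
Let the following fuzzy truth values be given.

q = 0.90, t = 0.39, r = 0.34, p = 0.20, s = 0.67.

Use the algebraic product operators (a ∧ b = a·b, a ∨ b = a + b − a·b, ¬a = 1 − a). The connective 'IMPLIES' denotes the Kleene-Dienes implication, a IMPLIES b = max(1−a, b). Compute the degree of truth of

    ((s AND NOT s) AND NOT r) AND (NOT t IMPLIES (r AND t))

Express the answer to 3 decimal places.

NOT s = 1 − 0.6700 = 0.3300
s AND NOT s = a·b on (0.6700, 0.3300) = 0.2211
NOT r = 1 − 0.3400 = 0.6600
(s AND NOT s) AND NOT r = a·b on (0.2211, 0.6600) = 0.1459
NOT t = 1 − 0.3900 = 0.6100
r AND t = a·b on (0.3400, 0.3900) = 0.1326
NOT t IMPLIES (r AND t)  [Kleene-Dienes: max(1−a, b)] with a=0.6100, b=0.1326 → 0.3900
((s AND NOT s) AND NOT r) AND (NOT t IMPLIES (r AND t)) = a·b on (0.1459, 0.3900) = 0.0569

0.057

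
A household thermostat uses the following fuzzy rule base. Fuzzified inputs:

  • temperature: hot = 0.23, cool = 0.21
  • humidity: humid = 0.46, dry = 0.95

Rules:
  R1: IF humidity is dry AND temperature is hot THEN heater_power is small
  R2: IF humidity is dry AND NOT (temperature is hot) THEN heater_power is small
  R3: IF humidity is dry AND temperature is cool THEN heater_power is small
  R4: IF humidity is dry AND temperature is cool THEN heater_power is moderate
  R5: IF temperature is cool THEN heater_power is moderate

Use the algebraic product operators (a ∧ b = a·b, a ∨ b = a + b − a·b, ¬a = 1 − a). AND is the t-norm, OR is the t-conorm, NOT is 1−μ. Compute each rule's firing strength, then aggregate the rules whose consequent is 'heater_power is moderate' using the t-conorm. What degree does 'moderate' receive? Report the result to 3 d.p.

0.368

R1: dry=0.95, hot=0.23; AND[a·b] → w = 0.2185
R2: dry=0.95, ¬hot=1−0.23=0.77; AND[a·b] → w = 0.7315
R3: dry=0.95, cool=0.21; AND[a·b] → w = 0.1995
R4: dry=0.95, cool=0.21; AND[a·b] → w = 0.1995
R5: cool=0.21 → w = 0.2100
Rules with consequent 'moderate': {R4, R5} → strengths 0.1995, 0.2100
Aggregate via t-conorm [a + b − a·b]: 0.3676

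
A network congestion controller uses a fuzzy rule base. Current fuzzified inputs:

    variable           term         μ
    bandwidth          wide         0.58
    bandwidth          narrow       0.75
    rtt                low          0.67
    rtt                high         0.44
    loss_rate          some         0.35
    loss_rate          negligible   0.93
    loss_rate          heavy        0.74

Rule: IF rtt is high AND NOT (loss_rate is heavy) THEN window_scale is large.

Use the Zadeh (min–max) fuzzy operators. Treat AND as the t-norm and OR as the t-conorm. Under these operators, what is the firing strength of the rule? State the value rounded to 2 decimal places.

firing strength: high=0.44, ¬heavy=1−0.74=0.26; AND[min(a, b)] → w = 0.26

0.26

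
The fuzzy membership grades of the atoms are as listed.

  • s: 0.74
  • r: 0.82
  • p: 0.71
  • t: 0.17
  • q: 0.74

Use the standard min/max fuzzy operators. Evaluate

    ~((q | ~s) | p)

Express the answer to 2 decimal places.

0.26

~s = 1 − 0.74 = 0.26
q | ~s = max(a, b) on (0.74, 0.26) = 0.74
(q | ~s) | p = max(a, b) on (0.74, 0.71) = 0.74
~((q | ~s) | p) = 1 − 0.74 = 0.26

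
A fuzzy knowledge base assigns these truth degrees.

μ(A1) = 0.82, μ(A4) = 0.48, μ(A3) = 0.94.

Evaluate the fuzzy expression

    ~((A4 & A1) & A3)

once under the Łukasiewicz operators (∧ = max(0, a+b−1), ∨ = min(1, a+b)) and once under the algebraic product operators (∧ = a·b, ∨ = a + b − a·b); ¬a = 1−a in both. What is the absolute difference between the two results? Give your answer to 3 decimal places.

Under Łukasiewicz:
  A4 & A1 = max(0, a+b−1) on (0.48, 0.82) = 0.30
  (A4 & A1) & A3 = max(0, a+b−1) on (0.30, 0.94) = 0.24
  ~((A4 & A1) & A3) = 1 − 0.24 = 0.76
  → value = 0.7600
Under algebraic product:
  A4 & A1 = a·b on (0.4800, 0.8200) = 0.3936
  (A4 & A1) & A3 = a·b on (0.3936, 0.9400) = 0.3700
  ~((A4 & A1) & A3) = 1 − 0.3700 = 0.6300
  → value = 0.6300
|0.7600 − 0.6300| = 0.130

0.130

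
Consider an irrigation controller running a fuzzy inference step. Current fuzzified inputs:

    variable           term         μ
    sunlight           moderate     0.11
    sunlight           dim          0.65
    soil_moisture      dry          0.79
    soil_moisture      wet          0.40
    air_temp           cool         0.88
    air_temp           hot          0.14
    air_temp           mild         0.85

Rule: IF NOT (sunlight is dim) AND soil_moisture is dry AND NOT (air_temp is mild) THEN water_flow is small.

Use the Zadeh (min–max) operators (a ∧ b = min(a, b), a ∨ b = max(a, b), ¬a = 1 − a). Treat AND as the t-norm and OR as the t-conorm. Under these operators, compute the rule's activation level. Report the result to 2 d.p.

0.15

firing strength: ¬dim=1−0.65=0.35, dry=0.79, ¬mild=1−0.85=0.15; AND[min(a, b)] → w = 0.15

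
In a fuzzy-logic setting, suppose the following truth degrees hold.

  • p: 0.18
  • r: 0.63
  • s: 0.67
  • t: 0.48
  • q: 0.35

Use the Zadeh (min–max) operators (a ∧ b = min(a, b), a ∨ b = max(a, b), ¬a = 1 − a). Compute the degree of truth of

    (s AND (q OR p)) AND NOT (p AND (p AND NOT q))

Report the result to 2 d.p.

0.35

q OR p = max(a, b) on (0.35, 0.18) = 0.35
s AND (q OR p) = min(a, b) on (0.67, 0.35) = 0.35
NOT q = 1 − 0.35 = 0.65
p AND NOT q = min(a, b) on (0.18, 0.65) = 0.18
p AND (p AND NOT q) = min(a, b) on (0.18, 0.18) = 0.18
NOT (p AND (p AND NOT q)) = 1 − 0.18 = 0.82
(s AND (q OR p)) AND NOT (p AND (p AND NOT q)) = min(a, b) on (0.35, 0.82) = 0.35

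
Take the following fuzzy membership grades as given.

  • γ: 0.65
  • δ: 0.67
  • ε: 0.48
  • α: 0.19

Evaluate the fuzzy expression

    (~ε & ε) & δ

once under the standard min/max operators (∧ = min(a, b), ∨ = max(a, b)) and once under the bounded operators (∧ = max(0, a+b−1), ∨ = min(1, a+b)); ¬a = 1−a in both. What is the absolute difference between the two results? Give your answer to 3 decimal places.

Under standard min/max:
  ~ε = 1 − 0.48 = 0.52
  ~ε & ε = min(a, b) on (0.52, 0.48) = 0.48
  (~ε & ε) & δ = min(a, b) on (0.48, 0.67) = 0.48
  → value = 0.4800
Under bounded:
  ~ε = 1 − 0.48 = 0.52
  ~ε & ε = max(0, a+b−1) on (0.52, 0.48) = 0.00
  (~ε & ε) & δ = max(0, a+b−1) on (0.00, 0.67) = 0.00
  → value = 0.0000
|0.4800 − 0.0000| = 0.480

0.480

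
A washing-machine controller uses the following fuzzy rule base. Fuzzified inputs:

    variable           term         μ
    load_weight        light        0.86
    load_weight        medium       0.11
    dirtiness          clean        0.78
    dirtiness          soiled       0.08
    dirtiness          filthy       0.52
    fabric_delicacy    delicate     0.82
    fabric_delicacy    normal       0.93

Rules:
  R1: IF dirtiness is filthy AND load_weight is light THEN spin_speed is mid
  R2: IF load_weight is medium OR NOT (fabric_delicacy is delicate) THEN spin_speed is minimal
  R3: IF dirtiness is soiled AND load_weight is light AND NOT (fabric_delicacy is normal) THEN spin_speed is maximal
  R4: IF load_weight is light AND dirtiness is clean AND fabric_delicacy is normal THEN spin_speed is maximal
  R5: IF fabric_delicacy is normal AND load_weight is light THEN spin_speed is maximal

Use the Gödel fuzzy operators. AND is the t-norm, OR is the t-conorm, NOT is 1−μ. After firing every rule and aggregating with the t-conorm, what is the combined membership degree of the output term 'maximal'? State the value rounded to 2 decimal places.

R1: filthy=0.52, light=0.86; AND[min(a, b)] → w = 0.52
R2: medium=0.11, ¬delicate=1−0.82=0.18; OR[max(a, b)] → w = 0.18
R3: soiled=0.08, light=0.86, ¬normal=1−0.93=0.07; AND[min(a, b)] → w = 0.07
R4: light=0.86, clean=0.78, normal=0.93; AND[min(a, b)] → w = 0.78
R5: normal=0.93, light=0.86; AND[min(a, b)] → w = 0.86
Rules with consequent 'maximal': {R3, R4, R5} → strengths 0.07, 0.78, 0.86
Aggregate via t-conorm [max(a, b)]: 0.86

0.86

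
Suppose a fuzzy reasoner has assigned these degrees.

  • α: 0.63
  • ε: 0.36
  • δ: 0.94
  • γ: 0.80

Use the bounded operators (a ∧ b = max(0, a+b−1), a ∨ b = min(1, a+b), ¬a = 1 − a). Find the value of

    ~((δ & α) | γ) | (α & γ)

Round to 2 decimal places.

0.43

δ & α = max(0, a+b−1) on (0.94, 0.63) = 0.57
(δ & α) | γ = min(1, a+b) on (0.57, 0.80) = 1.00
~((δ & α) | γ) = 1 − 1.00 = 0.00
α & γ = max(0, a+b−1) on (0.63, 0.80) = 0.43
~((δ & α) | γ) | (α & γ) = min(1, a+b) on (0.00, 0.43) = 0.43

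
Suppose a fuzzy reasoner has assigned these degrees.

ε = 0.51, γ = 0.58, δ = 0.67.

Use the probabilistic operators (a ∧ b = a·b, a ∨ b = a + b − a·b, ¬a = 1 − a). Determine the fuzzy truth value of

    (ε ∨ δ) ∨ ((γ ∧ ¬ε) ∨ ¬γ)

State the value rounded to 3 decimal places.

0.933

ε ∨ δ = a + b − a·b on (0.5100, 0.6700) = 0.8383
¬ε = 1 − 0.5100 = 0.4900
γ ∧ ¬ε = a·b on (0.5800, 0.4900) = 0.2842
¬γ = 1 − 0.5800 = 0.4200
(γ ∧ ¬ε) ∨ ¬γ = a + b − a·b on (0.2842, 0.4200) = 0.5848
(ε ∨ δ) ∨ ((γ ∧ ¬ε) ∨ ¬γ) = a + b − a·b on (0.8383, 0.5848) = 0.9329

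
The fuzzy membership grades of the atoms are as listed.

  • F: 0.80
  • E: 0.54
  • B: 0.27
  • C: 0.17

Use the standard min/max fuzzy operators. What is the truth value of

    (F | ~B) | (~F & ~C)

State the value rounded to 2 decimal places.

~B = 1 − 0.27 = 0.73
F | ~B = max(a, b) on (0.80, 0.73) = 0.80
~F = 1 − 0.80 = 0.20
~C = 1 − 0.17 = 0.83
~F & ~C = min(a, b) on (0.20, 0.83) = 0.20
(F | ~B) | (~F & ~C) = max(a, b) on (0.80, 0.20) = 0.80

0.80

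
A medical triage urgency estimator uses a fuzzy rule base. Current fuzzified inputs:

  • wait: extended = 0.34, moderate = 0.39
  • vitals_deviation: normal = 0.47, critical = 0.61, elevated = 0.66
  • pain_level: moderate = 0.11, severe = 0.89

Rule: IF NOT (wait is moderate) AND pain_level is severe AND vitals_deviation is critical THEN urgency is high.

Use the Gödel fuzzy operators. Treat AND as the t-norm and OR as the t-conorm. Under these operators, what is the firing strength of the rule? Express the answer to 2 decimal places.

firing strength: ¬moderate=1−0.39=0.61, severe=0.89, critical=0.61; AND[min(a, b)] → w = 0.61

0.61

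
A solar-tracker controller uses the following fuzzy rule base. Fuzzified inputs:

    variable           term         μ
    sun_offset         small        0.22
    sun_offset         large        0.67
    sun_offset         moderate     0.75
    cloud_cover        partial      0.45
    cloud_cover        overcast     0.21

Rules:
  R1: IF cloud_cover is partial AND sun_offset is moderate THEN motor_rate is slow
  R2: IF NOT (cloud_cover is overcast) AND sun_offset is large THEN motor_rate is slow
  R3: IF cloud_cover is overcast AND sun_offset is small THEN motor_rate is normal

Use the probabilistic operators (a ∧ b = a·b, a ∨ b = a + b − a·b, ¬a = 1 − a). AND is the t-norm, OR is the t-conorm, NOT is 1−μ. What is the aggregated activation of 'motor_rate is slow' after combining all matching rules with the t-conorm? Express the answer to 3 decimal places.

0.688

R1: partial=0.45, moderate=0.75; AND[a·b] → w = 0.3375
R2: ¬overcast=1−0.21=0.79, large=0.67; AND[a·b] → w = 0.5293
R3: overcast=0.21, small=0.22; AND[a·b] → w = 0.0462
Rules with consequent 'slow': {R1, R2} → strengths 0.3375, 0.5293
Aggregate via t-conorm [a + b − a·b]: 0.6882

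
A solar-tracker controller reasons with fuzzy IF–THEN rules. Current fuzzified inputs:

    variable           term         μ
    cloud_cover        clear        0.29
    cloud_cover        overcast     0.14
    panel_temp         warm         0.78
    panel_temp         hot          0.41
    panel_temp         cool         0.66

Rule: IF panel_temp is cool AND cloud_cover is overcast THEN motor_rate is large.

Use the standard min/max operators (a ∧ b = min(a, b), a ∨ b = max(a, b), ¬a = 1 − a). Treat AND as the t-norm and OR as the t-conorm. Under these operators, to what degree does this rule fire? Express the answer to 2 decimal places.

firing strength: cool=0.66, overcast=0.14; AND[min(a, b)] → w = 0.14

0.14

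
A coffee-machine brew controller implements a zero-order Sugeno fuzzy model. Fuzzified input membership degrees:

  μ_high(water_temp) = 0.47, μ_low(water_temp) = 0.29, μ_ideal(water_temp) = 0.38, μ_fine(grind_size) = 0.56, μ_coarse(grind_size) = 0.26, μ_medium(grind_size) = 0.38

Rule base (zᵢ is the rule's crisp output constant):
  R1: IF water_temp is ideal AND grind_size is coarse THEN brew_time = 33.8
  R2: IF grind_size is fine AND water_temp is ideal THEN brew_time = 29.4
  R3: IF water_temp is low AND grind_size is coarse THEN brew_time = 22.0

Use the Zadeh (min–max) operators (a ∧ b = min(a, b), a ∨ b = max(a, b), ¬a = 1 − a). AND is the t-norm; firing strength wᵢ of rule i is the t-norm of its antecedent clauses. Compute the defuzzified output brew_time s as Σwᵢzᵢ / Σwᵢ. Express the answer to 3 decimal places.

28.533

R1 (z=33.8): ideal=0.38, coarse=0.26; AND[min(a, b)] → w = 0.26
R2 (z=29.4): fine=0.56, ideal=0.38; AND[min(a, b)] → w = 0.38
R3 (z=22.0): low=0.29, coarse=0.26; AND[min(a, b)] → w = 0.26
Weighted average = (0.26·33.8 + 0.38·29.4 + 0.26·22.0) / (0.26 + 0.38 + 0.26)
  = 25.6800 / 0.9000 = 28.533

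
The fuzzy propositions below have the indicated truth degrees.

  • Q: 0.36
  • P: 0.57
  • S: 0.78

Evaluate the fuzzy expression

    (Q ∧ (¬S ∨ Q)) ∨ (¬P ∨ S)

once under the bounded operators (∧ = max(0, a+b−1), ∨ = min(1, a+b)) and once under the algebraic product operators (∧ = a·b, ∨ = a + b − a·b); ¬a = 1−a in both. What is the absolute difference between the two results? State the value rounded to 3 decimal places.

0.103

Under bounded:
  ¬S = 1 − 0.78 = 0.22
  ¬S ∨ Q = min(1, a+b) on (0.22, 0.36) = 0.58
  Q ∧ (¬S ∨ Q) = max(0, a+b−1) on (0.36, 0.58) = 0.00
  ¬P = 1 − 0.57 = 0.43
  ¬P ∨ S = min(1, a+b) on (0.43, 0.78) = 1.00
  (Q ∧ (¬S ∨ Q)) ∨ (¬P ∨ S) = min(1, a+b) on (0.00, 1.00) = 1.00
  → value = 1.0000
Under algebraic product:
  ¬S = 1 − 0.7800 = 0.2200
  ¬S ∨ Q = a + b − a·b on (0.2200, 0.3600) = 0.5008
  Q ∧ (¬S ∨ Q) = a·b on (0.3600, 0.5008) = 0.1803
  ¬P = 1 − 0.5700 = 0.4300
  ¬P ∨ S = a + b − a·b on (0.4300, 0.7800) = 0.8746
  (Q ∧ (¬S ∨ Q)) ∨ (¬P ∨ S) = a + b − a·b on (0.1803, 0.8746) = 0.8972
  → value = 0.8972
|1.0000 − 0.8972| = 0.103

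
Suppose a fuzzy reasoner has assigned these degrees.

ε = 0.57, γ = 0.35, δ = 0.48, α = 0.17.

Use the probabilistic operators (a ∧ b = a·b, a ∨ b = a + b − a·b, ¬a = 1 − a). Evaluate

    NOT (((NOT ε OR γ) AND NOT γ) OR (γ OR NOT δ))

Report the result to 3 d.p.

NOT ε = 1 − 0.5700 = 0.4300
NOT ε OR γ = a + b − a·b on (0.4300, 0.3500) = 0.6295
NOT γ = 1 − 0.3500 = 0.6500
(NOT ε OR γ) AND NOT γ = a·b on (0.6295, 0.6500) = 0.4092
NOT δ = 1 − 0.4800 = 0.5200
γ OR NOT δ = a + b − a·b on (0.3500, 0.5200) = 0.6880
((NOT ε OR γ) AND NOT γ) OR (γ OR NOT δ) = a + b − a·b on (0.4092, 0.6880) = 0.8157
NOT (((NOT ε OR γ) AND NOT γ) OR (γ OR NOT δ)) = 1 − 0.8157 = 0.1843

0.184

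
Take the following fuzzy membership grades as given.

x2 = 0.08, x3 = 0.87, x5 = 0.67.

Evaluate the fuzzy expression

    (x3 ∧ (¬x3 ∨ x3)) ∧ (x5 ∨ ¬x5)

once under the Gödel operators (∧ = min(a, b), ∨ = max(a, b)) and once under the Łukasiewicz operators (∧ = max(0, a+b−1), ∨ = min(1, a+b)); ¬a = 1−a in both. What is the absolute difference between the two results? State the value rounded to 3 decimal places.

Under Gödel:
  ¬x3 = 1 − 0.87 = 0.13
  ¬x3 ∨ x3 = max(a, b) on (0.13, 0.87) = 0.87
  x3 ∧ (¬x3 ∨ x3) = min(a, b) on (0.87, 0.87) = 0.87
  ¬x5 = 1 − 0.67 = 0.33
  x5 ∨ ¬x5 = max(a, b) on (0.67, 0.33) = 0.67
  (x3 ∧ (¬x3 ∨ x3)) ∧ (x5 ∨ ¬x5) = min(a, b) on (0.87, 0.67) = 0.67
  → value = 0.6700
Under Łukasiewicz:
  ¬x3 = 1 − 0.87 = 0.13
  ¬x3 ∨ x3 = min(1, a+b) on (0.13, 0.87) = 1.00
  x3 ∧ (¬x3 ∨ x3) = max(0, a+b−1) on (0.87, 1.00) = 0.87
  ¬x5 = 1 − 0.67 = 0.33
  x5 ∨ ¬x5 = min(1, a+b) on (0.67, 0.33) = 1.00
  (x3 ∧ (¬x3 ∨ x3)) ∧ (x5 ∨ ¬x5) = max(0, a+b−1) on (0.87, 1.00) = 0.87
  → value = 0.8700
|0.6700 − 0.8700| = 0.200

0.200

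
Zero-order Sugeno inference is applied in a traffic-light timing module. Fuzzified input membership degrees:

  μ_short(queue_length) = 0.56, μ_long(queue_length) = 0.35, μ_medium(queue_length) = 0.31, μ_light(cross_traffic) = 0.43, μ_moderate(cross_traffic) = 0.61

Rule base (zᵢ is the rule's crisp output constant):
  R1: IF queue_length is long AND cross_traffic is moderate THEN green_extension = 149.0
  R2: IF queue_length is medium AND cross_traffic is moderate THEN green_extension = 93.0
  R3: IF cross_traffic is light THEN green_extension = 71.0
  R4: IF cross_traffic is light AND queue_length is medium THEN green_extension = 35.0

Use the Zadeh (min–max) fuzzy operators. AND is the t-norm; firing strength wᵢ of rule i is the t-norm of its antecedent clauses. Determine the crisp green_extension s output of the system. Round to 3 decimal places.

R1 (z=149.0): long=0.35, moderate=0.61; AND[min(a, b)] → w = 0.35
R2 (z=93.0): medium=0.31, moderate=0.61; AND[min(a, b)] → w = 0.31
R3 (z=71.0): light=0.43 → w = 0.43
R4 (z=35.0): light=0.43, medium=0.31; AND[min(a, b)] → w = 0.31
Weighted average = (0.35·149.0 + 0.31·93.0 + 0.43·71.0 + 0.31·35.0) / (0.35 + 0.31 + 0.43 + 0.31)
  = 122.3600 / 1.4000 = 87.400

87.400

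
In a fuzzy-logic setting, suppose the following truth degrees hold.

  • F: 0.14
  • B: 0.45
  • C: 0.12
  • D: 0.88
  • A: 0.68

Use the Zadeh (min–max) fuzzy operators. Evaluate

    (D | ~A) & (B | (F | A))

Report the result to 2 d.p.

~A = 1 − 0.68 = 0.32
D | ~A = max(a, b) on (0.88, 0.32) = 0.88
F | A = max(a, b) on (0.14, 0.68) = 0.68
B | (F | A) = max(a, b) on (0.45, 0.68) = 0.68
(D | ~A) & (B | (F | A)) = min(a, b) on (0.88, 0.68) = 0.68

0.68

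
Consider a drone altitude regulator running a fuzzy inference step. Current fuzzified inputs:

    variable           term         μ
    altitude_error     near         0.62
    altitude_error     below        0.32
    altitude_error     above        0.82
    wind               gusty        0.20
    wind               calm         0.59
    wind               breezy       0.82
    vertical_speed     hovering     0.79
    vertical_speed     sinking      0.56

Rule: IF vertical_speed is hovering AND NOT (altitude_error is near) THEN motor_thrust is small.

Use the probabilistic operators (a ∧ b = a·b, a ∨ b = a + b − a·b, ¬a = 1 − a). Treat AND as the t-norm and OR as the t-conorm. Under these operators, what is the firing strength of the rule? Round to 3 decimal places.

firing strength: hovering=0.79, ¬near=1−0.62=0.38; AND[a·b] → w = 0.3002

0.300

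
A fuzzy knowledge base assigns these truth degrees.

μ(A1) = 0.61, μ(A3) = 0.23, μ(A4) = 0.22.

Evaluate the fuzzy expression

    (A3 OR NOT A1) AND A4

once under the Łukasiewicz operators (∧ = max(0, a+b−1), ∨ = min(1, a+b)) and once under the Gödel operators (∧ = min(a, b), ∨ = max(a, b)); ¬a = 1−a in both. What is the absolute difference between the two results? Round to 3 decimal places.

0.220

Under Łukasiewicz:
  NOT A1 = 1 − 0.61 = 0.39
  A3 OR NOT A1 = min(1, a+b) on (0.23, 0.39) = 0.62
  (A3 OR NOT A1) AND A4 = max(0, a+b−1) on (0.62, 0.22) = 0.00
  → value = 0.0000
Under Gödel:
  NOT A1 = 1 − 0.61 = 0.39
  A3 OR NOT A1 = max(a, b) on (0.23, 0.39) = 0.39
  (A3 OR NOT A1) AND A4 = min(a, b) on (0.39, 0.22) = 0.22
  → value = 0.2200
|0.0000 − 0.2200| = 0.220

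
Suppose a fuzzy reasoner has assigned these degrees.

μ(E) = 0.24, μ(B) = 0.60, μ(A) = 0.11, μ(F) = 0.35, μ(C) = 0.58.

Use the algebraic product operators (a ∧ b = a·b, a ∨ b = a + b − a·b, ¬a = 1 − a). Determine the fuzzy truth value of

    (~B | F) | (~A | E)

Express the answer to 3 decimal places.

0.967

~B = 1 − 0.6000 = 0.4000
~B | F = a + b − a·b on (0.4000, 0.3500) = 0.6100
~A = 1 − 0.1100 = 0.8900
~A | E = a + b − a·b on (0.8900, 0.2400) = 0.9164
(~B | F) | (~A | E) = a + b − a·b on (0.6100, 0.9164) = 0.9674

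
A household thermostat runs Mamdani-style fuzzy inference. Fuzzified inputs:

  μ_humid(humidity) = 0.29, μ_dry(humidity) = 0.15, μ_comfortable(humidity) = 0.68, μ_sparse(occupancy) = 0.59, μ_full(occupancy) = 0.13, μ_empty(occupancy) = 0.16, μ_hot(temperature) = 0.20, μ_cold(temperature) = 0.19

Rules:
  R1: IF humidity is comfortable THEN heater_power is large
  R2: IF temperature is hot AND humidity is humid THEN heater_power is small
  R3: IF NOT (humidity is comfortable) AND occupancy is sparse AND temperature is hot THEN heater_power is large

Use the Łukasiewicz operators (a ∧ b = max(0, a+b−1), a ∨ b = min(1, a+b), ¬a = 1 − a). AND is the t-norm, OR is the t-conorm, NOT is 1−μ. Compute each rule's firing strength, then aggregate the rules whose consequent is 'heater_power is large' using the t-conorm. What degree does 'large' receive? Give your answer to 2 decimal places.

0.68

R1: comfortable=0.68 → w = 0.68
R2: hot=0.20, humid=0.29; AND[max(0, a+b−1)] → w = 0.00
R3: ¬comfortable=1−0.68=0.32, sparse=0.59, hot=0.20; AND[max(0, a+b−1)] → w = 0.00
Rules with consequent 'large': {R1, R3} → strengths 0.68, 0.00
Aggregate via t-conorm [min(1, a+b)]: 0.68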